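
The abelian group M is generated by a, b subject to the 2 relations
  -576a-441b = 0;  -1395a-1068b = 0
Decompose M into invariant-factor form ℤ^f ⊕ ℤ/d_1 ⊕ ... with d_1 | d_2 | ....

rank_ℚ(R)=2; free=2−2=0
SNF(R) diag = [3, 9] → torsion [3, 9]

Answer: M ≅ ℤ/3 ⊕ ℤ/9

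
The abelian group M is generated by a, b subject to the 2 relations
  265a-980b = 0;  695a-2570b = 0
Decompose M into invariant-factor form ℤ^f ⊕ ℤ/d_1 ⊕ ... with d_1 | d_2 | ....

Answer: M ≅ ℤ/5 ⊕ ℤ/10

Derivation:
rank_ℚ(R)=2; free=2−2=0
SNF(R) diag = [5, 10] → torsion [5, 10]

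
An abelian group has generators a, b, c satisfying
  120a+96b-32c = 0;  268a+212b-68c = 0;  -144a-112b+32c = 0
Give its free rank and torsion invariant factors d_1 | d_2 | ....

Answer: M ≅ ℤ/4 ⊕ ℤ/8 ⊕ ℤ/16

Derivation:
rank_ℚ(R)=3; free=3−3=0
SNF(R) diag = [4, 8, 16] → torsion [4, 8, 16]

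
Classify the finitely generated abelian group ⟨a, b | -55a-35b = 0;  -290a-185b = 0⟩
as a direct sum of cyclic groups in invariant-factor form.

Answer: M ≅ ℤ/5 ⊕ ℤ/5

Derivation:
rank_ℚ(R)=2; free=2−2=0
SNF(R) diag = [5, 5] → torsion [5, 5]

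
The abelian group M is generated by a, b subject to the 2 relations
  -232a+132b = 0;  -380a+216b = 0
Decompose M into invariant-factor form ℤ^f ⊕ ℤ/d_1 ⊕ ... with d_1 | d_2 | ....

rank_ℚ(R)=2; free=2−2=0
SNF(R) diag = [4, 12] → torsion [4, 12]

Answer: M ≅ ℤ/4 ⊕ ℤ/12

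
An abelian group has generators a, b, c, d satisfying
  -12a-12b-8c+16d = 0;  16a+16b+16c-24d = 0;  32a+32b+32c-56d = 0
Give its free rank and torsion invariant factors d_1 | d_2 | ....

rank_ℚ(R)=3; free=4−3=1
SNF(R) diag = [4, 8, 16] → torsion [4, 8, 16]

Answer: M ≅ ℤ^1 ⊕ ℤ/4 ⊕ ℤ/8 ⊕ ℤ/16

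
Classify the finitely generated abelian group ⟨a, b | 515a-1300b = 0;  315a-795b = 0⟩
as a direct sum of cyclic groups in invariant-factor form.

rank_ℚ(R)=2; free=2−2=0
SNF(R) diag = [5, 15] → torsion [5, 15]

Answer: M ≅ ℤ/5 ⊕ ℤ/15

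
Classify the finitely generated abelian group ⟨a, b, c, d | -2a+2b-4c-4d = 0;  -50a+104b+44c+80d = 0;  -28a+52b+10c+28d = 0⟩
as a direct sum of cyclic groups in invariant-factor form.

rank_ℚ(R)=3; free=4−3=1
SNF(R) diag = [2, 6, 18] → torsion [2, 6, 18]

Answer: M ≅ ℤ^1 ⊕ ℤ/2 ⊕ ℤ/6 ⊕ ℤ/18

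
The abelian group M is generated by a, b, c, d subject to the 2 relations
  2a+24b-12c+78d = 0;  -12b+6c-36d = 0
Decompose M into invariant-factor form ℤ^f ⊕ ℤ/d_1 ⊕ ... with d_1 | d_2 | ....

rank_ℚ(R)=2; free=4−2=2
SNF(R) diag = [2, 6] → torsion [2, 6]

Answer: M ≅ ℤ^2 ⊕ ℤ/2 ⊕ ℤ/6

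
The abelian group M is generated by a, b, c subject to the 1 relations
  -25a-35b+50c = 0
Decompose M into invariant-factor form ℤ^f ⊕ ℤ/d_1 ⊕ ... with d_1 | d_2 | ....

Answer: M ≅ ℤ^2 ⊕ ℤ/5

Derivation:
rank_ℚ(R)=1; free=3−1=2
SNF(R) diag = [5] → torsion [5]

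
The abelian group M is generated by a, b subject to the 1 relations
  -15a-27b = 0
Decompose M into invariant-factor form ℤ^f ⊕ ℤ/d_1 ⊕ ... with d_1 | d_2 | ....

rank_ℚ(R)=1; free=2−1=1
SNF(R) diag = [3] → torsion [3]

Answer: M ≅ ℤ^1 ⊕ ℤ/3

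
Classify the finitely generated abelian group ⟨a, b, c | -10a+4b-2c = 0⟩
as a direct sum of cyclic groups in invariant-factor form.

rank_ℚ(R)=1; free=3−1=2
SNF(R) diag = [2] → torsion [2]

Answer: M ≅ ℤ^2 ⊕ ℤ/2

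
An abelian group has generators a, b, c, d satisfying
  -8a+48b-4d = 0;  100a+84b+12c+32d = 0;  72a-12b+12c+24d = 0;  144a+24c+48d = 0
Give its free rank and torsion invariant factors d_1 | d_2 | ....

rank_ℚ(R)=4; free=4−4=0
SNF(R) diag = [4, 12, 12, 24] → torsion [4, 12, 12, 24]

Answer: M ≅ ℤ/4 ⊕ ℤ/12 ⊕ ℤ/12 ⊕ ℤ/24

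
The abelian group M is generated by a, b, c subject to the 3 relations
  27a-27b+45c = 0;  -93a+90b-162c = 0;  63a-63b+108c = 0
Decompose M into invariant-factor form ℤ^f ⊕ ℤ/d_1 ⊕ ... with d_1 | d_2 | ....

Answer: M ≅ ℤ/3 ⊕ ℤ/9 ⊕ ℤ/9

Derivation:
rank_ℚ(R)=3; free=3−3=0
SNF(R) diag = [3, 9, 9] → torsion [3, 9, 9]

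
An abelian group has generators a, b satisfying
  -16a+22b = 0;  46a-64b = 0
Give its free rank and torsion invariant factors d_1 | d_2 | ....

rank_ℚ(R)=2; free=2−2=0
SNF(R) diag = [2, 6] → torsion [2, 6]

Answer: M ≅ ℤ/2 ⊕ ℤ/6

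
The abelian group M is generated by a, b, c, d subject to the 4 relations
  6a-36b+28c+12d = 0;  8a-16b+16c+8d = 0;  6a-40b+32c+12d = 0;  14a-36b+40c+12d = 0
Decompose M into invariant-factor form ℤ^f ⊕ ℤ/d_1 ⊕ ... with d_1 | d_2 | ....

rank_ℚ(R)=4; free=4−4=0
SNF(R) diag = [2, 4, 4, 8] → torsion [2, 4, 4, 8]

Answer: M ≅ ℤ/2 ⊕ ℤ/4 ⊕ ℤ/4 ⊕ ℤ/8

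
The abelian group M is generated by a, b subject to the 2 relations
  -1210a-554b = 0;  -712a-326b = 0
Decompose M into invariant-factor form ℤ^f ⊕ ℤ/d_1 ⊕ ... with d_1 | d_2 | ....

Answer: M ≅ ℤ/2 ⊕ ℤ/6

Derivation:
rank_ℚ(R)=2; free=2−2=0
SNF(R) diag = [2, 6] → torsion [2, 6]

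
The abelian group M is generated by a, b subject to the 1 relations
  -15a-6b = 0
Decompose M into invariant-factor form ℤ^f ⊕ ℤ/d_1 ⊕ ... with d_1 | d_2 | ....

rank_ℚ(R)=1; free=2−1=1
SNF(R) diag = [3] → torsion [3]

Answer: M ≅ ℤ^1 ⊕ ℤ/3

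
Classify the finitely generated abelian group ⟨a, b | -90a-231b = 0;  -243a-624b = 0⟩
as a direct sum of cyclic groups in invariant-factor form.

rank_ℚ(R)=2; free=2−2=0
SNF(R) diag = [3, 9] → torsion [3, 9]

Answer: M ≅ ℤ/3 ⊕ ℤ/9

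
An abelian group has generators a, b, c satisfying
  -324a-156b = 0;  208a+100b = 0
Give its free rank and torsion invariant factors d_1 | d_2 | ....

Answer: M ≅ ℤ^1 ⊕ ℤ/4 ⊕ ℤ/12

Derivation:
rank_ℚ(R)=2; free=3−2=1
SNF(R) diag = [4, 12] → torsion [4, 12]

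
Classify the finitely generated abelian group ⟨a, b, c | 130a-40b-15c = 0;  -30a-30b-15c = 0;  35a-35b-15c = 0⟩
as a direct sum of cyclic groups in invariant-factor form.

Answer: M ≅ ℤ/5 ⊕ ℤ/15 ⊕ ℤ/30

Derivation:
rank_ℚ(R)=3; free=3−3=0
SNF(R) diag = [5, 15, 30] → torsion [5, 15, 30]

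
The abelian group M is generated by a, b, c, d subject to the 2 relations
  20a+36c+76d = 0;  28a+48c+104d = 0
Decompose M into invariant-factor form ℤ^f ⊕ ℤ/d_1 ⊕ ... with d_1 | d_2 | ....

Answer: M ≅ ℤ^2 ⊕ ℤ/4 ⊕ ℤ/12

Derivation:
rank_ℚ(R)=2; free=4−2=2
SNF(R) diag = [4, 12] → torsion [4, 12]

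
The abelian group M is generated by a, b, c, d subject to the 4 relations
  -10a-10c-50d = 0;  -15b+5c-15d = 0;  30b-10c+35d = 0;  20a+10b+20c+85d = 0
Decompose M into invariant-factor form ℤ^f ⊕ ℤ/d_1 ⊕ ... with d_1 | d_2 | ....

Answer: M ≅ ℤ/5 ⊕ ℤ/5 ⊕ ℤ/10 ⊕ ℤ/10

Derivation:
rank_ℚ(R)=4; free=4−4=0
SNF(R) diag = [5, 5, 10, 10] → torsion [5, 5, 10, 10]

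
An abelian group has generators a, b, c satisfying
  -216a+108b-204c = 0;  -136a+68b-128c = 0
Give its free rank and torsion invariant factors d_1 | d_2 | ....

rank_ℚ(R)=2; free=3−2=1
SNF(R) diag = [4, 12] → torsion [4, 12]

Answer: M ≅ ℤ^1 ⊕ ℤ/4 ⊕ ℤ/12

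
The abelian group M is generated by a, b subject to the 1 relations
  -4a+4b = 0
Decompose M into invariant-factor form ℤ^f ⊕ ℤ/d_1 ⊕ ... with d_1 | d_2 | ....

rank_ℚ(R)=1; free=2−1=1
SNF(R) diag = [4] → torsion [4]

Answer: M ≅ ℤ^1 ⊕ ℤ/4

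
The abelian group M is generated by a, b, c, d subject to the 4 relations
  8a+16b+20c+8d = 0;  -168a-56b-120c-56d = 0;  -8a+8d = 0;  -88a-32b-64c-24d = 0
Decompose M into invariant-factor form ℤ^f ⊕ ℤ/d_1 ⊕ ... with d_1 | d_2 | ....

Answer: M ≅ ℤ/4 ⊕ ℤ/8 ⊕ ℤ/8 ⊕ ℤ/16

Derivation:
rank_ℚ(R)=4; free=4−4=0
SNF(R) diag = [4, 8, 8, 16] → torsion [4, 8, 8, 16]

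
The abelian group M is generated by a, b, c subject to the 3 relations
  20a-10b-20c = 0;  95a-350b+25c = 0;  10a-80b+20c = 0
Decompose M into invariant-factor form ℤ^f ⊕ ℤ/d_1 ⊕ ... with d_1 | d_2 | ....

rank_ℚ(R)=3; free=3−3=0
SNF(R) diag = [5, 10, 30] → torsion [5, 10, 30]

Answer: M ≅ ℤ/5 ⊕ ℤ/10 ⊕ ℤ/30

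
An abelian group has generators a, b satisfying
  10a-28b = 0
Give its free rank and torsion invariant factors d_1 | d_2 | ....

Answer: M ≅ ℤ^1 ⊕ ℤ/2

Derivation:
rank_ℚ(R)=1; free=2−1=1
SNF(R) diag = [2] → torsion [2]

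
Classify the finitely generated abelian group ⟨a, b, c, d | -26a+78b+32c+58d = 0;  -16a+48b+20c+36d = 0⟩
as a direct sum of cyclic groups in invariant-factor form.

rank_ℚ(R)=2; free=4−2=2
SNF(R) diag = [2, 4] → torsion [2, 4]

Answer: M ≅ ℤ^2 ⊕ ℤ/2 ⊕ ℤ/4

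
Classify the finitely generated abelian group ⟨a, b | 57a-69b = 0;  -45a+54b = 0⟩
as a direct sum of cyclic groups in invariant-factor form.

rank_ℚ(R)=2; free=2−2=0
SNF(R) diag = [3, 9] → torsion [3, 9]

Answer: M ≅ ℤ/3 ⊕ ℤ/9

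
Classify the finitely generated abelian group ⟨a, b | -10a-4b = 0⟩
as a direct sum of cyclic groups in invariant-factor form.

rank_ℚ(R)=1; free=2−1=1
SNF(R) diag = [2] → torsion [2]

Answer: M ≅ ℤ^1 ⊕ ℤ/2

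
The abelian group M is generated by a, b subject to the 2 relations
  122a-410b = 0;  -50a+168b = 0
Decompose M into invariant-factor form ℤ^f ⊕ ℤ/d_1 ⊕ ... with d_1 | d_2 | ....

Answer: M ≅ ℤ/2 ⊕ ℤ/2

Derivation:
rank_ℚ(R)=2; free=2−2=0
SNF(R) diag = [2, 2] → torsion [2, 2]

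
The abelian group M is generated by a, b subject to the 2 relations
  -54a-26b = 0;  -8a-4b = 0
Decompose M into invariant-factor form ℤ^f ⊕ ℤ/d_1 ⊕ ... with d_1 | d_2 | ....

rank_ℚ(R)=2; free=2−2=0
SNF(R) diag = [2, 4] → torsion [2, 4]

Answer: M ≅ ℤ/2 ⊕ ℤ/4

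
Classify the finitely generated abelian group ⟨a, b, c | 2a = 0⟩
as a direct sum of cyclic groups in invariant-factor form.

rank_ℚ(R)=1; free=3−1=2
SNF(R) diag = [2] → torsion [2]

Answer: M ≅ ℤ^2 ⊕ ℤ/2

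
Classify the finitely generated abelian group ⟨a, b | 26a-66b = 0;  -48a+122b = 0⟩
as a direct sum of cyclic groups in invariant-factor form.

rank_ℚ(R)=2; free=2−2=0
SNF(R) diag = [2, 2] → torsion [2, 2]

Answer: M ≅ ℤ/2 ⊕ ℤ/2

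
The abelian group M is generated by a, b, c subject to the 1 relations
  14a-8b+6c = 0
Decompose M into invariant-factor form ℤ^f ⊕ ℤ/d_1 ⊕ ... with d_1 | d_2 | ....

Answer: M ≅ ℤ^2 ⊕ ℤ/2

Derivation:
rank_ℚ(R)=1; free=3−1=2
SNF(R) diag = [2] → torsion [2]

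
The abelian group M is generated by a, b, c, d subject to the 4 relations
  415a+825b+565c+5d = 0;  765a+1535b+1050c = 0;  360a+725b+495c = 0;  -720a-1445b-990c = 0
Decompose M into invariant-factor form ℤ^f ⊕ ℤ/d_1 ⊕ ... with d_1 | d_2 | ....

rank_ℚ(R)=4; free=4−4=0
SNF(R) diag = [5, 5, 15, 45] → torsion [5, 5, 15, 45]

Answer: M ≅ ℤ/5 ⊕ ℤ/5 ⊕ ℤ/15 ⊕ ℤ/45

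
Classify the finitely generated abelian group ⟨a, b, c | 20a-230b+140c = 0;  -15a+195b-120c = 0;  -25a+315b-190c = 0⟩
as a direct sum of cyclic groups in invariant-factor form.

rank_ℚ(R)=3; free=3−3=0
SNF(R) diag = [5, 10, 30] → torsion [5, 10, 30]

Answer: M ≅ ℤ/5 ⊕ ℤ/10 ⊕ ℤ/30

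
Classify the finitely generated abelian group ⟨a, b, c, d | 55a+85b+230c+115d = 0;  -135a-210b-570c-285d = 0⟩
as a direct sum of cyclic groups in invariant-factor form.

rank_ℚ(R)=2; free=4−2=2
SNF(R) diag = [5, 15] → torsion [5, 15]

Answer: M ≅ ℤ^2 ⊕ ℤ/5 ⊕ ℤ/15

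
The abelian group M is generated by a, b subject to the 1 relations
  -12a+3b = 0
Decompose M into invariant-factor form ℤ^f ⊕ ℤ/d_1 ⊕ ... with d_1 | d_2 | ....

Answer: M ≅ ℤ^1 ⊕ ℤ/3

Derivation:
rank_ℚ(R)=1; free=2−1=1
SNF(R) diag = [3] → torsion [3]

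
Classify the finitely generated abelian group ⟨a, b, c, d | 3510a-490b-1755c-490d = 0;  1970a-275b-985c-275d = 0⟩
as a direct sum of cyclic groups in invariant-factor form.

Answer: M ≅ ℤ^2 ⊕ ℤ/5 ⊕ ℤ/5

Derivation:
rank_ℚ(R)=2; free=4−2=2
SNF(R) diag = [5, 5] → torsion [5, 5]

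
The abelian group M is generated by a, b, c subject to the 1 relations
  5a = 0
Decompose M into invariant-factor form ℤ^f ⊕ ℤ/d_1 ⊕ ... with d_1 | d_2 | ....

Answer: M ≅ ℤ^2 ⊕ ℤ/5

Derivation:
rank_ℚ(R)=1; free=3−1=2
SNF(R) diag = [5] → torsion [5]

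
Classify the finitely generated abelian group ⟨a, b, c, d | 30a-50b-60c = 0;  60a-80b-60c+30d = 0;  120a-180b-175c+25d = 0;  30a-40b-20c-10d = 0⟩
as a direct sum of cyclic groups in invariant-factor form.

Answer: M ≅ ℤ/5 ⊕ ℤ/10 ⊕ ℤ/30 ⊕ ℤ/30

Derivation:
rank_ℚ(R)=4; free=4−4=0
SNF(R) diag = [5, 10, 30, 30] → torsion [5, 10, 30, 30]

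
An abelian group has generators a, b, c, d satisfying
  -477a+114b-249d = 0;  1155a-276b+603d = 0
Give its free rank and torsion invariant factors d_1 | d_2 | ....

Answer: M ≅ ℤ^2 ⊕ ℤ/3 ⊕ ℤ/6

Derivation:
rank_ℚ(R)=2; free=4−2=2
SNF(R) diag = [3, 6] → torsion [3, 6]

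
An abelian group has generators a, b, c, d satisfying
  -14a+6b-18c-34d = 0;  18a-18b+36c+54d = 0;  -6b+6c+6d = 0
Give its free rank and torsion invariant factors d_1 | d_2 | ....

rank_ℚ(R)=3; free=4−3=1
SNF(R) diag = [2, 6, 18] → torsion [2, 6, 18]

Answer: M ≅ ℤ^1 ⊕ ℤ/2 ⊕ ℤ/6 ⊕ ℤ/18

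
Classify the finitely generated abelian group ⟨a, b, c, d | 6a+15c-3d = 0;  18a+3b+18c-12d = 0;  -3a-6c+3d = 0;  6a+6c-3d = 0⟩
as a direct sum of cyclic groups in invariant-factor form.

rank_ℚ(R)=4; free=4−4=0
SNF(R) diag = [3, 3, 3, 9] → torsion [3, 3, 3, 9]

Answer: M ≅ ℤ/3 ⊕ ℤ/3 ⊕ ℤ/3 ⊕ ℤ/9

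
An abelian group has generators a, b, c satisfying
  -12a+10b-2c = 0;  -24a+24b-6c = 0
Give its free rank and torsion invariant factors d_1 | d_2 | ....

rank_ℚ(R)=2; free=3−2=1
SNF(R) diag = [2, 6] → torsion [2, 6]

Answer: M ≅ ℤ^1 ⊕ ℤ/2 ⊕ ℤ/6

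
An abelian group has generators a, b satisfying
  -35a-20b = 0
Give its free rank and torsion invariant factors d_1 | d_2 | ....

Answer: M ≅ ℤ^1 ⊕ ℤ/5

Derivation:
rank_ℚ(R)=1; free=2−1=1
SNF(R) diag = [5] → torsion [5]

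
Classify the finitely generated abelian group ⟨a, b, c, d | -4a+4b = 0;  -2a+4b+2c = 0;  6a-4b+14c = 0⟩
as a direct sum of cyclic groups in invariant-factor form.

Answer: M ≅ ℤ^1 ⊕ ℤ/2 ⊕ ℤ/4 ⊕ ℤ/12

Derivation:
rank_ℚ(R)=3; free=4−3=1
SNF(R) diag = [2, 4, 12] → torsion [2, 4, 12]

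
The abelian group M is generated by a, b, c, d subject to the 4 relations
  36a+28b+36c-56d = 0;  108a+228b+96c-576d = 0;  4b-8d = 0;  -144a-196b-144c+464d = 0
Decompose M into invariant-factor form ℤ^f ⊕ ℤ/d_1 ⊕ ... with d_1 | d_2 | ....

rank_ℚ(R)=4; free=4−4=0
SNF(R) diag = [4, 12, 36, 72] → torsion [4, 12, 36, 72]

Answer: M ≅ ℤ/4 ⊕ ℤ/12 ⊕ ℤ/36 ⊕ ℤ/72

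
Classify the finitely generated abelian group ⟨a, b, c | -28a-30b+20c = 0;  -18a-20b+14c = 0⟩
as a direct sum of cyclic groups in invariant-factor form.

Answer: M ≅ ℤ^1 ⊕ ℤ/2 ⊕ ℤ/2

Derivation:
rank_ℚ(R)=2; free=3−2=1
SNF(R) diag = [2, 2] → torsion [2, 2]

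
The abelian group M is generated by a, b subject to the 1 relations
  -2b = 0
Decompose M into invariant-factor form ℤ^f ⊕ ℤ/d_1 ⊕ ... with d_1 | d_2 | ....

Answer: M ≅ ℤ^1 ⊕ ℤ/2

Derivation:
rank_ℚ(R)=1; free=2−1=1
SNF(R) diag = [2] → torsion [2]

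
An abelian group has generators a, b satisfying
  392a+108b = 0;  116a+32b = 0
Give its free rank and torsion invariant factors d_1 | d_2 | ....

rank_ℚ(R)=2; free=2−2=0
SNF(R) diag = [4, 4] → torsion [4, 4]

Answer: M ≅ ℤ/4 ⊕ ℤ/4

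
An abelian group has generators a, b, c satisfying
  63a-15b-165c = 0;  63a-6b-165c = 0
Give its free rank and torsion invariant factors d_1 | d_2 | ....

rank_ℚ(R)=2; free=3−2=1
SNF(R) diag = [3, 9] → torsion [3, 9]

Answer: M ≅ ℤ^1 ⊕ ℤ/3 ⊕ ℤ/9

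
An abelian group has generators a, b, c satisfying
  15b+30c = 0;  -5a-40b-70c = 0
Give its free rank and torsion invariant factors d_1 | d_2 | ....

rank_ℚ(R)=2; free=3−2=1
SNF(R) diag = [5, 15] → torsion [5, 15]

Answer: M ≅ ℤ^1 ⊕ ℤ/5 ⊕ ℤ/15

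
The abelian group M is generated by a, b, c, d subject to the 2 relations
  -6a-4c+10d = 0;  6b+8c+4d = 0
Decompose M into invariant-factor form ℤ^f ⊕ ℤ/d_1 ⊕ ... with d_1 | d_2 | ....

rank_ℚ(R)=2; free=4−2=2
SNF(R) diag = [2, 6] → torsion [2, 6]

Answer: M ≅ ℤ^2 ⊕ ℤ/2 ⊕ ℤ/6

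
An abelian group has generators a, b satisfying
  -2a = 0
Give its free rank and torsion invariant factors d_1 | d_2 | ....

Answer: M ≅ ℤ^1 ⊕ ℤ/2

Derivation:
rank_ℚ(R)=1; free=2−1=1
SNF(R) diag = [2] → torsion [2]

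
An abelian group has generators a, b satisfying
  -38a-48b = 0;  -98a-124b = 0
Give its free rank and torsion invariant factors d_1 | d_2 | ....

Answer: M ≅ ℤ/2 ⊕ ℤ/4

Derivation:
rank_ℚ(R)=2; free=2−2=0
SNF(R) diag = [2, 4] → torsion [2, 4]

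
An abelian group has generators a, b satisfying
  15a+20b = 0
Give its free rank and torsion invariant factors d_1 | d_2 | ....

rank_ℚ(R)=1; free=2−1=1
SNF(R) diag = [5] → torsion [5]

Answer: M ≅ ℤ^1 ⊕ ℤ/5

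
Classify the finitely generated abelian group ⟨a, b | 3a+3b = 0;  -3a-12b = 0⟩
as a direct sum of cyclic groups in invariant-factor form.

Answer: M ≅ ℤ/3 ⊕ ℤ/9

Derivation:
rank_ℚ(R)=2; free=2−2=0
SNF(R) diag = [3, 9] → torsion [3, 9]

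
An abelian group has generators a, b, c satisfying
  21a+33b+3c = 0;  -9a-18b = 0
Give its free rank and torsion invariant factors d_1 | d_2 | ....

Answer: M ≅ ℤ^1 ⊕ ℤ/3 ⊕ ℤ/9

Derivation:
rank_ℚ(R)=2; free=3−2=1
SNF(R) diag = [3, 9] → torsion [3, 9]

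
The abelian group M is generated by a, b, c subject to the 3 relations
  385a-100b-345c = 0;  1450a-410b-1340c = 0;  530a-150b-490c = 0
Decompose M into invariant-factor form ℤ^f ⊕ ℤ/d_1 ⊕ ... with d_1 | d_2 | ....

rank_ℚ(R)=3; free=3−3=0
SNF(R) diag = [5, 10, 10] → torsion [5, 10, 10]

Answer: M ≅ ℤ/5 ⊕ ℤ/10 ⊕ ℤ/10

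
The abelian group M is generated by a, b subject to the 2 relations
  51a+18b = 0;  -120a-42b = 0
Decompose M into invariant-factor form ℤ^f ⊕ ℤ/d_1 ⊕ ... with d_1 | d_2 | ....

Answer: M ≅ ℤ/3 ⊕ ℤ/6

Derivation:
rank_ℚ(R)=2; free=2−2=0
SNF(R) diag = [3, 6] → torsion [3, 6]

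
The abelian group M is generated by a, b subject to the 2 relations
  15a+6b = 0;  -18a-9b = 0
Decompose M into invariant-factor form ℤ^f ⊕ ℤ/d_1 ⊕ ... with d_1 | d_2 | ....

rank_ℚ(R)=2; free=2−2=0
SNF(R) diag = [3, 9] → torsion [3, 9]

Answer: M ≅ ℤ/3 ⊕ ℤ/9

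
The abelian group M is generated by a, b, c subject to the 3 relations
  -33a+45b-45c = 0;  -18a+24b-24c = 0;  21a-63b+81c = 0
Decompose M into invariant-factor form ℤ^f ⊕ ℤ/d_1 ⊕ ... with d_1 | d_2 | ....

rank_ℚ(R)=3; free=3−3=0
SNF(R) diag = [3, 6, 18] → torsion [3, 6, 18]

Answer: M ≅ ℤ/3 ⊕ ℤ/6 ⊕ ℤ/18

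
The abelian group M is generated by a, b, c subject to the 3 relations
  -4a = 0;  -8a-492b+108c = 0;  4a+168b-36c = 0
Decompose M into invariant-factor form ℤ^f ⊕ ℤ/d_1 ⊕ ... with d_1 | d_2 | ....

Answer: M ≅ ℤ/4 ⊕ ℤ/12 ⊕ ℤ/36

Derivation:
rank_ℚ(R)=3; free=3−3=0
SNF(R) diag = [4, 12, 36] → torsion [4, 12, 36]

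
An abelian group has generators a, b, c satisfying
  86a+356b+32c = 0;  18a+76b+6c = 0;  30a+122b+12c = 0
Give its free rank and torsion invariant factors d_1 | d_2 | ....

Answer: M ≅ ℤ/2 ⊕ ℤ/2 ⊕ ℤ/6

Derivation:
rank_ℚ(R)=3; free=3−3=0
SNF(R) diag = [2, 2, 6] → torsion [2, 2, 6]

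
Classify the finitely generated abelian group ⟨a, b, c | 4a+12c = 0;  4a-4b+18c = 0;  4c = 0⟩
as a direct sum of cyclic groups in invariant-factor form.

rank_ℚ(R)=3; free=3−3=0
SNF(R) diag = [2, 4, 8] → torsion [2, 4, 8]

Answer: M ≅ ℤ/2 ⊕ ℤ/4 ⊕ ℤ/8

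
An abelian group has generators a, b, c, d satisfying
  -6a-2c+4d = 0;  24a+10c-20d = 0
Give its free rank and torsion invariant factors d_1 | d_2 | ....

Answer: M ≅ ℤ^2 ⊕ ℤ/2 ⊕ ℤ/6

Derivation:
rank_ℚ(R)=2; free=4−2=2
SNF(R) diag = [2, 6] → torsion [2, 6]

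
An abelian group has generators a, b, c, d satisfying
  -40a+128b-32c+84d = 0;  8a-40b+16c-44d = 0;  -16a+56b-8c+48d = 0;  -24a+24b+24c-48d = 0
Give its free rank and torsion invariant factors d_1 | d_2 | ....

Answer: M ≅ ℤ/4 ⊕ ℤ/8 ⊕ ℤ/24 ⊕ ℤ/24

Derivation:
rank_ℚ(R)=4; free=4−4=0
SNF(R) diag = [4, 8, 24, 24] → torsion [4, 8, 24, 24]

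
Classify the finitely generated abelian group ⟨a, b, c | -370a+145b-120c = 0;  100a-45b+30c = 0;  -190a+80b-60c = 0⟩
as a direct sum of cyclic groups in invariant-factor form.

rank_ℚ(R)=3; free=3−3=0
SNF(R) diag = [5, 10, 30] → torsion [5, 10, 30]

Answer: M ≅ ℤ/5 ⊕ ℤ/10 ⊕ ℤ/30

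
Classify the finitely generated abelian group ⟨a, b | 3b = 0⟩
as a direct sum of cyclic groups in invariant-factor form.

rank_ℚ(R)=1; free=2−1=1
SNF(R) diag = [3] → torsion [3]

Answer: M ≅ ℤ^1 ⊕ ℤ/3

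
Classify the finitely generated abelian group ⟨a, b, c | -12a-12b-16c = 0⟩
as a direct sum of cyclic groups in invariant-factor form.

Answer: M ≅ ℤ^2 ⊕ ℤ/4

Derivation:
rank_ℚ(R)=1; free=3−1=2
SNF(R) diag = [4] → torsion [4]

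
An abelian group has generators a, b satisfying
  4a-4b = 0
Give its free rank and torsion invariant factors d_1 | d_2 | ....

rank_ℚ(R)=1; free=2−1=1
SNF(R) diag = [4] → torsion [4]

Answer: M ≅ ℤ^1 ⊕ ℤ/4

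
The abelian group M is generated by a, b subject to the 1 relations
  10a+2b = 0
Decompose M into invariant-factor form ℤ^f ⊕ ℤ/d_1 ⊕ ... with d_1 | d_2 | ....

Answer: M ≅ ℤ^1 ⊕ ℤ/2

Derivation:
rank_ℚ(R)=1; free=2−1=1
SNF(R) diag = [2] → torsion [2]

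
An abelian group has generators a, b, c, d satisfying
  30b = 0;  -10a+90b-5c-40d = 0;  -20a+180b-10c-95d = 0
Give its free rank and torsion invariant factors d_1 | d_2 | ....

rank_ℚ(R)=3; free=4−3=1
SNF(R) diag = [5, 15, 30] → torsion [5, 15, 30]

Answer: M ≅ ℤ^1 ⊕ ℤ/5 ⊕ ℤ/15 ⊕ ℤ/30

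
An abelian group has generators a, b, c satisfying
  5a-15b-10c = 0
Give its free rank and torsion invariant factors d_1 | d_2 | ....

rank_ℚ(R)=1; free=3−1=2
SNF(R) diag = [5] → torsion [5]

Answer: M ≅ ℤ^2 ⊕ ℤ/5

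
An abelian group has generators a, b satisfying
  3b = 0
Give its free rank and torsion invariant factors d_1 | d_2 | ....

Answer: M ≅ ℤ^1 ⊕ ℤ/3

Derivation:
rank_ℚ(R)=1; free=2−1=1
SNF(R) diag = [3] → torsion [3]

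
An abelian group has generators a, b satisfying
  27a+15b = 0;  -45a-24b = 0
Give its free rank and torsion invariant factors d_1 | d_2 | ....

Answer: M ≅ ℤ/3 ⊕ ℤ/9

Derivation:
rank_ℚ(R)=2; free=2−2=0
SNF(R) diag = [3, 9] → torsion [3, 9]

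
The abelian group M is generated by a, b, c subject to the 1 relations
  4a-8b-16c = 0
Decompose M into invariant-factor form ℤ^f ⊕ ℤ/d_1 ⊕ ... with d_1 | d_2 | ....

rank_ℚ(R)=1; free=3−1=2
SNF(R) diag = [4] → torsion [4]

Answer: M ≅ ℤ^2 ⊕ ℤ/4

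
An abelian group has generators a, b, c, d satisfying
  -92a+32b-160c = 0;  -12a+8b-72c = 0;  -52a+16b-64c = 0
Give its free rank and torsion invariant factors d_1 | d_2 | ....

rank_ℚ(R)=3; free=4−3=1
SNF(R) diag = [4, 8, 16] → torsion [4, 8, 16]

Answer: M ≅ ℤ^1 ⊕ ℤ/4 ⊕ ℤ/8 ⊕ ℤ/16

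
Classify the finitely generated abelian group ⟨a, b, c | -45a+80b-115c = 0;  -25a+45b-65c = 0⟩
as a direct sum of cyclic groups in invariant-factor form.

rank_ℚ(R)=2; free=3−2=1
SNF(R) diag = [5, 5] → torsion [5, 5]

Answer: M ≅ ℤ^1 ⊕ ℤ/5 ⊕ ℤ/5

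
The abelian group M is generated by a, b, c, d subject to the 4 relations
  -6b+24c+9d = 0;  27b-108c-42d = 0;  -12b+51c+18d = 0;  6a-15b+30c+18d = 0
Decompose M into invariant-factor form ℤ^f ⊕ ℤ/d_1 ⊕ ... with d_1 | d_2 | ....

Answer: M ≅ ℤ/3 ⊕ ℤ/3 ⊕ ℤ/3 ⊕ ℤ/6

Derivation:
rank_ℚ(R)=4; free=4−4=0
SNF(R) diag = [3, 3, 3, 6] → torsion [3, 3, 3, 6]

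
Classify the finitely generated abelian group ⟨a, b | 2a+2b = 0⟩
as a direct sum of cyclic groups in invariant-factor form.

rank_ℚ(R)=1; free=2−1=1
SNF(R) diag = [2] → torsion [2]

Answer: M ≅ ℤ^1 ⊕ ℤ/2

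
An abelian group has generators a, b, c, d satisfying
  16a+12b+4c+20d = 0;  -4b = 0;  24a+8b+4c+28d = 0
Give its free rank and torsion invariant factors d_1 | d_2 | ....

rank_ℚ(R)=3; free=4−3=1
SNF(R) diag = [4, 4, 8] → torsion [4, 4, 8]

Answer: M ≅ ℤ^1 ⊕ ℤ/4 ⊕ ℤ/4 ⊕ ℤ/8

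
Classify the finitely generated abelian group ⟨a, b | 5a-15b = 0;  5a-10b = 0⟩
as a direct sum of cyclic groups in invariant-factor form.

Answer: M ≅ ℤ/5 ⊕ ℤ/5

Derivation:
rank_ℚ(R)=2; free=2−2=0
SNF(R) diag = [5, 5] → torsion [5, 5]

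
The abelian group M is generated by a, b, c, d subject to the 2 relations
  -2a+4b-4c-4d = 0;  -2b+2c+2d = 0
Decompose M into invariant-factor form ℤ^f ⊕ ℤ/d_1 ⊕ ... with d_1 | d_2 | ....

Answer: M ≅ ℤ^2 ⊕ ℤ/2 ⊕ ℤ/2

Derivation:
rank_ℚ(R)=2; free=4−2=2
SNF(R) diag = [2, 2] → torsion [2, 2]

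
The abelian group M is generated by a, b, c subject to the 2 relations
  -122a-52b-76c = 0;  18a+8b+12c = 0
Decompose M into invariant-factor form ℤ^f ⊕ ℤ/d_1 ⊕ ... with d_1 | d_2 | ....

rank_ℚ(R)=2; free=3−2=1
SNF(R) diag = [2, 4] → torsion [2, 4]

Answer: M ≅ ℤ^1 ⊕ ℤ/2 ⊕ ℤ/4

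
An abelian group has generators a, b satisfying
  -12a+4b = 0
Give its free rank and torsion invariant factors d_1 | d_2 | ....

Answer: M ≅ ℤ^1 ⊕ ℤ/4

Derivation:
rank_ℚ(R)=1; free=2−1=1
SNF(R) diag = [4] → torsion [4]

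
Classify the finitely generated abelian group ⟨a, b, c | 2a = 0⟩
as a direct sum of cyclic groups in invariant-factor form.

rank_ℚ(R)=1; free=3−1=2
SNF(R) diag = [2] → torsion [2]

Answer: M ≅ ℤ^2 ⊕ ℤ/2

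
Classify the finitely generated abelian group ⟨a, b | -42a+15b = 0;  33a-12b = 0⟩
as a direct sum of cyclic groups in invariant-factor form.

Answer: M ≅ ℤ/3 ⊕ ℤ/3

Derivation:
rank_ℚ(R)=2; free=2−2=0
SNF(R) diag = [3, 3] → torsion [3, 3]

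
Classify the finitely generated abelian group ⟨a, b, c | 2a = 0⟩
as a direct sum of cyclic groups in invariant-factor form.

Answer: M ≅ ℤ^2 ⊕ ℤ/2

Derivation:
rank_ℚ(R)=1; free=3−1=2
SNF(R) diag = [2] → torsion [2]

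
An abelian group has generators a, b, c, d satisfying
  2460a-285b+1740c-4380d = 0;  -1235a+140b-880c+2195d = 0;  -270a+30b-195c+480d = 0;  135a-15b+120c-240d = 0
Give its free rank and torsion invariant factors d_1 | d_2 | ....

rank_ℚ(R)=4; free=4−4=0
SNF(R) diag = [5, 15, 45, 45] → torsion [5, 15, 45, 45]

Answer: M ≅ ℤ/5 ⊕ ℤ/15 ⊕ ℤ/45 ⊕ ℤ/45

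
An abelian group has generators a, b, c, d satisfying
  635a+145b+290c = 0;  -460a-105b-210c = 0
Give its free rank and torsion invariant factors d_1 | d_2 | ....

Answer: M ≅ ℤ^2 ⊕ ℤ/5 ⊕ ℤ/5

Derivation:
rank_ℚ(R)=2; free=4−2=2
SNF(R) diag = [5, 5] → torsion [5, 5]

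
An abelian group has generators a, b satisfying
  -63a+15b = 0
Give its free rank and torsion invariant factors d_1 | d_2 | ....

Answer: M ≅ ℤ^1 ⊕ ℤ/3

Derivation:
rank_ℚ(R)=1; free=2−1=1
SNF(R) diag = [3] → torsion [3]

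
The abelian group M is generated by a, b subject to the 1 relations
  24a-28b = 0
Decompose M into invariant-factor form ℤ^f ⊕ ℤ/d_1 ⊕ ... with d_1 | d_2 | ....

rank_ℚ(R)=1; free=2−1=1
SNF(R) diag = [4] → torsion [4]

Answer: M ≅ ℤ^1 ⊕ ℤ/4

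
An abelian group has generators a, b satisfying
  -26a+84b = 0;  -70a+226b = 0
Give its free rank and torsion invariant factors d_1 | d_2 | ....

Answer: M ≅ ℤ/2 ⊕ ℤ/2

Derivation:
rank_ℚ(R)=2; free=2−2=0
SNF(R) diag = [2, 2] → torsion [2, 2]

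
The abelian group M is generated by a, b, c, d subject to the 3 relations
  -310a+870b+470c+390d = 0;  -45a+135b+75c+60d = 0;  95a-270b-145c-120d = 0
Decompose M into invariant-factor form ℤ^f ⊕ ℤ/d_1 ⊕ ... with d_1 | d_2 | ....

rank_ℚ(R)=3; free=4−3=1
SNF(R) diag = [5, 15, 30] → torsion [5, 15, 30]

Answer: M ≅ ℤ^1 ⊕ ℤ/5 ⊕ ℤ/15 ⊕ ℤ/30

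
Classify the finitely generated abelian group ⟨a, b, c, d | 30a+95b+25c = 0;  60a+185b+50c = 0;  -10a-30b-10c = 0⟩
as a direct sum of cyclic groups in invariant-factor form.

Answer: M ≅ ℤ^1 ⊕ ℤ/5 ⊕ ℤ/5 ⊕ ℤ/10

Derivation:
rank_ℚ(R)=3; free=4−3=1
SNF(R) diag = [5, 5, 10] → torsion [5, 5, 10]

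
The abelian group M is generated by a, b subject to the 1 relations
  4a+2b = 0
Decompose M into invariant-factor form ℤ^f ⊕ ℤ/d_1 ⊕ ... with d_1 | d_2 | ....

rank_ℚ(R)=1; free=2−1=1
SNF(R) diag = [2] → torsion [2]

Answer: M ≅ ℤ^1 ⊕ ℤ/2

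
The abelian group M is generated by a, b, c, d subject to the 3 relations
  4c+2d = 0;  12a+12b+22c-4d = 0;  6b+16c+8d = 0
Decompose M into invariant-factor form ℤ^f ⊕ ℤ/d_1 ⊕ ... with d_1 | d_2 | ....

rank_ℚ(R)=3; free=4−3=1
SNF(R) diag = [2, 6, 6] → torsion [2, 6, 6]

Answer: M ≅ ℤ^1 ⊕ ℤ/2 ⊕ ℤ/6 ⊕ ℤ/6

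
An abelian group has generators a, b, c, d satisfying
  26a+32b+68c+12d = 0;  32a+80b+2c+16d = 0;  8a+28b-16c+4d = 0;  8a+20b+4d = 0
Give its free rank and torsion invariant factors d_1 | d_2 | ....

rank_ℚ(R)=4; free=4−4=0
SNF(R) diag = [2, 2, 4, 8] → torsion [2, 2, 4, 8]

Answer: M ≅ ℤ/2 ⊕ ℤ/2 ⊕ ℤ/4 ⊕ ℤ/8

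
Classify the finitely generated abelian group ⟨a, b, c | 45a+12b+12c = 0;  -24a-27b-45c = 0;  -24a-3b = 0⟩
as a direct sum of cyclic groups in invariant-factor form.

Answer: M ≅ ℤ/3 ⊕ ℤ/3 ⊕ ℤ/3

Derivation:
rank_ℚ(R)=3; free=3−3=0
SNF(R) diag = [3, 3, 3] → torsion [3, 3, 3]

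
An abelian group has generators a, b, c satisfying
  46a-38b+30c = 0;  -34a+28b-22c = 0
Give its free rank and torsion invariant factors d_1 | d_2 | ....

rank_ℚ(R)=2; free=3−2=1
SNF(R) diag = [2, 2] → torsion [2, 2]

Answer: M ≅ ℤ^1 ⊕ ℤ/2 ⊕ ℤ/2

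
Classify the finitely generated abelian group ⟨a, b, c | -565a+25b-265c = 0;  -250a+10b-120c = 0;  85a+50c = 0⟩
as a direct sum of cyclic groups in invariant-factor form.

Answer: M ≅ ℤ/5 ⊕ ℤ/5 ⊕ ℤ/10

Derivation:
rank_ℚ(R)=3; free=3−3=0
SNF(R) diag = [5, 5, 10] → torsion [5, 5, 10]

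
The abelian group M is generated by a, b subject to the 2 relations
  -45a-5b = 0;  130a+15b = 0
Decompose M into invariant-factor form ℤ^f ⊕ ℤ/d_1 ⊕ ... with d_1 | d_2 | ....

rank_ℚ(R)=2; free=2−2=0
SNF(R) diag = [5, 5] → torsion [5, 5]

Answer: M ≅ ℤ/5 ⊕ ℤ/5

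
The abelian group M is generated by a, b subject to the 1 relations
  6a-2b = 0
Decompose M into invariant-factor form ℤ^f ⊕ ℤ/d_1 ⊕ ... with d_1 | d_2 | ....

Answer: M ≅ ℤ^1 ⊕ ℤ/2

Derivation:
rank_ℚ(R)=1; free=2−1=1
SNF(R) diag = [2] → torsion [2]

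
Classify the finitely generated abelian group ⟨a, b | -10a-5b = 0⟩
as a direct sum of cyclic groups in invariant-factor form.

Answer: M ≅ ℤ^1 ⊕ ℤ/5

Derivation:
rank_ℚ(R)=1; free=2−1=1
SNF(R) diag = [5] → torsion [5]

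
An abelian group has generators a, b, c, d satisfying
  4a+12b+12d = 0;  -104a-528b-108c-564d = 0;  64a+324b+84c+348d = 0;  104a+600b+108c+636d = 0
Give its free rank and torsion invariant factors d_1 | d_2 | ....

rank_ℚ(R)=4; free=4−4=0
SNF(R) diag = [4, 12, 36, 72] → torsion [4, 12, 36, 72]

Answer: M ≅ ℤ/4 ⊕ ℤ/12 ⊕ ℤ/36 ⊕ ℤ/72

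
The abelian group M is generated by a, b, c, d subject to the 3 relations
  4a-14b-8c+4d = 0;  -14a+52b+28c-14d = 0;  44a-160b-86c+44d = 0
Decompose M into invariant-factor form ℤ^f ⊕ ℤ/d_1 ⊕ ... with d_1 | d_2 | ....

Answer: M ≅ ℤ^1 ⊕ ℤ/2 ⊕ ℤ/2 ⊕ ℤ/6

Derivation:
rank_ℚ(R)=3; free=4−3=1
SNF(R) diag = [2, 2, 6] → torsion [2, 2, 6]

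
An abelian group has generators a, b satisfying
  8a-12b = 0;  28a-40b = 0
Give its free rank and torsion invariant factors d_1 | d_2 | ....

rank_ℚ(R)=2; free=2−2=0
SNF(R) diag = [4, 4] → torsion [4, 4]

Answer: M ≅ ℤ/4 ⊕ ℤ/4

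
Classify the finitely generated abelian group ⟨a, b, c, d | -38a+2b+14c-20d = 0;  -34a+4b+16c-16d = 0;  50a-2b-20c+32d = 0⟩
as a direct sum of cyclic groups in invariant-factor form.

Answer: M ≅ ℤ^1 ⊕ ℤ/2 ⊕ ℤ/6 ⊕ ℤ/18

Derivation:
rank_ℚ(R)=3; free=4−3=1
SNF(R) diag = [2, 6, 18] → torsion [2, 6, 18]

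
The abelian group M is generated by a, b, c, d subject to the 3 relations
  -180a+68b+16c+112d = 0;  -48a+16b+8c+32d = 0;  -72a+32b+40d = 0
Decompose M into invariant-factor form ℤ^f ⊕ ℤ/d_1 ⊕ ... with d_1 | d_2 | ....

rank_ℚ(R)=3; free=4−3=1
SNF(R) diag = [4, 8, 24] → torsion [4, 8, 24]

Answer: M ≅ ℤ^1 ⊕ ℤ/4 ⊕ ℤ/8 ⊕ ℤ/24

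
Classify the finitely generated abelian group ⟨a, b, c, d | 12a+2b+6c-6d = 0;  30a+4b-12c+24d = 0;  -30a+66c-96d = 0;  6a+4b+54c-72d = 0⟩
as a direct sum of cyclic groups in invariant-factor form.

Answer: M ≅ ℤ/2 ⊕ ℤ/6 ⊕ ℤ/6 ⊕ ℤ/12

Derivation:
rank_ℚ(R)=4; free=4−4=0
SNF(R) diag = [2, 6, 6, 12] → torsion [2, 6, 6, 12]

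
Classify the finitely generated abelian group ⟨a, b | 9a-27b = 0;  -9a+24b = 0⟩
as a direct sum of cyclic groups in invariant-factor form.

rank_ℚ(R)=2; free=2−2=0
SNF(R) diag = [3, 9] → torsion [3, 9]

Answer: M ≅ ℤ/3 ⊕ ℤ/9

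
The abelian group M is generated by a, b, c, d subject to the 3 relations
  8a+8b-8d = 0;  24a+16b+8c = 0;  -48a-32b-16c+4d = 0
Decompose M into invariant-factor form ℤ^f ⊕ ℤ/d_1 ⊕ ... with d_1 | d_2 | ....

Answer: M ≅ ℤ^1 ⊕ ℤ/4 ⊕ ℤ/8 ⊕ ℤ/8

Derivation:
rank_ℚ(R)=3; free=4−3=1
SNF(R) diag = [4, 8, 8] → torsion [4, 8, 8]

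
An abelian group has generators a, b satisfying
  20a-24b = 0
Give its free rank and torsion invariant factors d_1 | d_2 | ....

rank_ℚ(R)=1; free=2−1=1
SNF(R) diag = [4] → torsion [4]

Answer: M ≅ ℤ^1 ⊕ ℤ/4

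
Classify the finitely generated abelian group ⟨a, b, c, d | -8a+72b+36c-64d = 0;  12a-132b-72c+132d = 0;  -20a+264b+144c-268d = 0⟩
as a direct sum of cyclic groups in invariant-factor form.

rank_ℚ(R)=3; free=4−3=1
SNF(R) diag = [4, 12, 36] → torsion [4, 12, 36]

Answer: M ≅ ℤ^1 ⊕ ℤ/4 ⊕ ℤ/12 ⊕ ℤ/36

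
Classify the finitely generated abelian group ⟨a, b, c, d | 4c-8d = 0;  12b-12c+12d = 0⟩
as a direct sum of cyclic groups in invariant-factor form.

rank_ℚ(R)=2; free=4−2=2
SNF(R) diag = [4, 12] → torsion [4, 12]

Answer: M ≅ ℤ^2 ⊕ ℤ/4 ⊕ ℤ/12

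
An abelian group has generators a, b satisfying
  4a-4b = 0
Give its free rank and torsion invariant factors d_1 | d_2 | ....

rank_ℚ(R)=1; free=2−1=1
SNF(R) diag = [4] → torsion [4]

Answer: M ≅ ℤ^1 ⊕ ℤ/4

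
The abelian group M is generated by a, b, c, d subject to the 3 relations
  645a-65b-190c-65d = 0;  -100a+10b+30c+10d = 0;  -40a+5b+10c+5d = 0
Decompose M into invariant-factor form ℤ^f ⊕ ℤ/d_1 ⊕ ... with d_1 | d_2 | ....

rank_ℚ(R)=3; free=4−3=1
SNF(R) diag = [5, 5, 10] → torsion [5, 5, 10]

Answer: M ≅ ℤ^1 ⊕ ℤ/5 ⊕ ℤ/5 ⊕ ℤ/10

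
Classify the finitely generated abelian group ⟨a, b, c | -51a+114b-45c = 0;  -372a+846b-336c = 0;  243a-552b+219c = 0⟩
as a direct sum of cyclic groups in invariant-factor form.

rank_ℚ(R)=3; free=3−3=0
SNF(R) diag = [3, 6, 6] → torsion [3, 6, 6]

Answer: M ≅ ℤ/3 ⊕ ℤ/6 ⊕ ℤ/6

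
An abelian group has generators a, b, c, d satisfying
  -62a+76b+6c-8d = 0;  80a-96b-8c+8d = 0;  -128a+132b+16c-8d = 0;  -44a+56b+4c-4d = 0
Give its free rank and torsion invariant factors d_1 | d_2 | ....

Answer: M ≅ ℤ/2 ⊕ ℤ/4 ⊕ ℤ/4 ⊕ ℤ/8

Derivation:
rank_ℚ(R)=4; free=4−4=0
SNF(R) diag = [2, 4, 4, 8] → torsion [2, 4, 4, 8]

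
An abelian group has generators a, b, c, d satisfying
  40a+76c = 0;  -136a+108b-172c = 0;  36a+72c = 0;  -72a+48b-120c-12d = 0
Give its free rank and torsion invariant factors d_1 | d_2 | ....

rank_ℚ(R)=4; free=4−4=0
SNF(R) diag = [4, 12, 36, 108] → torsion [4, 12, 36, 108]

Answer: M ≅ ℤ/4 ⊕ ℤ/12 ⊕ ℤ/36 ⊕ ℤ/108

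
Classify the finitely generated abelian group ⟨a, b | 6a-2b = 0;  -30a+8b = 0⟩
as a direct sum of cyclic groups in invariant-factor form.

rank_ℚ(R)=2; free=2−2=0
SNF(R) diag = [2, 6] → torsion [2, 6]

Answer: M ≅ ℤ/2 ⊕ ℤ/6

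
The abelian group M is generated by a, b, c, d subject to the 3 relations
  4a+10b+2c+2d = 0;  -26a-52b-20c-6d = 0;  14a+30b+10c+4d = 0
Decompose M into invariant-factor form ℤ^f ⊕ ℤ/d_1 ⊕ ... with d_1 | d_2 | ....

rank_ℚ(R)=3; free=4−3=1
SNF(R) diag = [2, 2, 4] → torsion [2, 2, 4]

Answer: M ≅ ℤ^1 ⊕ ℤ/2 ⊕ ℤ/2 ⊕ ℤ/4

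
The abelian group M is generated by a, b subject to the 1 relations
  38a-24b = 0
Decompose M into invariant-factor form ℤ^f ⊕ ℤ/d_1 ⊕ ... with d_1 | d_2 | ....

Answer: M ≅ ℤ^1 ⊕ ℤ/2

Derivation:
rank_ℚ(R)=1; free=2−1=1
SNF(R) diag = [2] → torsion [2]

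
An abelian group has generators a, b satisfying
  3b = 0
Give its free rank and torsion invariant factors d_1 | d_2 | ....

rank_ℚ(R)=1; free=2−1=1
SNF(R) diag = [3] → torsion [3]

Answer: M ≅ ℤ^1 ⊕ ℤ/3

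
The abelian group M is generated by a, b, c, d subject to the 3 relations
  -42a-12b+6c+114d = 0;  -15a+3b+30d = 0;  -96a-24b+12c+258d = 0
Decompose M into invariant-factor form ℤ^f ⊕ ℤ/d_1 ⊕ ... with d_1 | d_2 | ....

rank_ℚ(R)=3; free=4−3=1
SNF(R) diag = [3, 6, 6] → torsion [3, 6, 6]

Answer: M ≅ ℤ^1 ⊕ ℤ/3 ⊕ ℤ/6 ⊕ ℤ/6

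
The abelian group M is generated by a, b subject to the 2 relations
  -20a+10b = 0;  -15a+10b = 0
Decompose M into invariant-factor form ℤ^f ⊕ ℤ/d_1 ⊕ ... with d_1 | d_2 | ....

Answer: M ≅ ℤ/5 ⊕ ℤ/10

Derivation:
rank_ℚ(R)=2; free=2−2=0
SNF(R) diag = [5, 10] → torsion [5, 10]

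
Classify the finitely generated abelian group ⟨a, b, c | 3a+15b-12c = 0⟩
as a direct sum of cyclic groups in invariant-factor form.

Answer: M ≅ ℤ^2 ⊕ ℤ/3

Derivation:
rank_ℚ(R)=1; free=3−1=2
SNF(R) diag = [3] → torsion [3]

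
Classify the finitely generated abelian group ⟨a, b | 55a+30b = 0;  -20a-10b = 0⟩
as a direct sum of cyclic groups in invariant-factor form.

Answer: M ≅ ℤ/5 ⊕ ℤ/10

Derivation:
rank_ℚ(R)=2; free=2−2=0
SNF(R) diag = [5, 10] → torsion [5, 10]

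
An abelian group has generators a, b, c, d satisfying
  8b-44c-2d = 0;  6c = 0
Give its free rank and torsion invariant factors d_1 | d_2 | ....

rank_ℚ(R)=2; free=4−2=2
SNF(R) diag = [2, 6] → torsion [2, 6]

Answer: M ≅ ℤ^2 ⊕ ℤ/2 ⊕ ℤ/6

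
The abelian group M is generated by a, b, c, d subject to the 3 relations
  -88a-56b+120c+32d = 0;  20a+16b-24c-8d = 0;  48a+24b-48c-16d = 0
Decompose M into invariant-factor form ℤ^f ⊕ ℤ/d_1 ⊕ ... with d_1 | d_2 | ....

Answer: M ≅ ℤ^1 ⊕ ℤ/4 ⊕ ℤ/8 ⊕ ℤ/24

Derivation:
rank_ℚ(R)=3; free=4−3=1
SNF(R) diag = [4, 8, 24] → torsion [4, 8, 24]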